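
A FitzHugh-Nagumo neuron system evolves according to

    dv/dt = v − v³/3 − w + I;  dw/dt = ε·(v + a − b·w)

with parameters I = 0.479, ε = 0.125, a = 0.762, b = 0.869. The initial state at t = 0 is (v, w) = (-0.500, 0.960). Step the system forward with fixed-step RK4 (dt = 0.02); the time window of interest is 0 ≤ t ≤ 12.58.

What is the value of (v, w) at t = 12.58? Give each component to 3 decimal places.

t=0.000: state=(-0.500, 0.960)
step 1 (dt=0.02): k1=(-0.939, -0.072), k2=(-0.946, -0.073), k3=(-0.946, -0.073), k4=(-0.952, -0.074); state += dt/6·(k1+2k2+2k3+k4)
t=0.020: state=(-0.519, 0.959)
t=0.040: state=(-0.538, 0.957)
t=0.060: state=(-0.557, 0.956)
continuing one RK4 step at a time; state shown every 25 steps (Δt=0.5):
t=0.500: state=(-1.026, 0.909)
t=1.000: state=(-1.501, 0.830)
t=1.500: state=(-1.735, 0.733)
t=2.000: state=(-1.794, 0.632)
t=2.500: state=(-1.783, 0.536)
t=3.000: state=(-1.752, 0.447)
t=3.500: state=(-1.714, 0.364)
t=4.000: state=(-1.674, 0.288)
t=4.500: state=(-1.634, 0.219)
t=5.000: state=(-1.594, 0.155)
t=5.500: state=(-1.554, 0.098)
t=6.000: state=(-1.515, 0.046)
t=6.500: state=(-1.476, -0.002)
t=7.000: state=(-1.438, -0.044)
t=7.500: state=(-1.400, -0.081)
t=8.000: state=(-1.363, -0.115)
t=8.500: state=(-1.326, -0.144)
t=9.000: state=(-1.289, -0.170)
t=9.500: state=(-1.252, -0.192)
t=10.000: state=(-1.216, -0.210)
t=10.500: state=(-1.180, -0.226)
t=11.000: state=(-1.144, -0.238)
t=11.500: state=(-1.108, -0.247)
t=12.000: state=(-1.072, -0.254)
t=12.500: state=(-1.036, -0.259)
t=12.580: state=(-1.030, -0.259)

(v, w) = (-1.030, -0.259)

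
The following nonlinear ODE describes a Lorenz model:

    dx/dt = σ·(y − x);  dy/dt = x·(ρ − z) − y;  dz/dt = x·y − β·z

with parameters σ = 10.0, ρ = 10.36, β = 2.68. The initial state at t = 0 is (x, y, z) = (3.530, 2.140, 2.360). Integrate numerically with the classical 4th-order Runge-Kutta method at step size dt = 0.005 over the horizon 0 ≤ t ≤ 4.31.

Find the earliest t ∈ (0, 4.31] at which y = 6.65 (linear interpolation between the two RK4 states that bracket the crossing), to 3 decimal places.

t=0.000: state=(3.530, 2.140, 2.360)
step 1 (dt=0.005): k1=(-13.900, 26.100, 1.229), k2=(-12.900, 25.746, 1.375), k3=(-12.934, 25.766, 1.376), k4=(-11.965, 25.430, 1.519); state += dt/6·(k1+2k2+2k3+k4)
t=0.005: state=(3.465, 2.269, 2.367)
t=0.010: state=(3.410, 2.394, 2.375)
t=0.015: state=(3.364, 2.517, 2.385)
t=0.195: state=(4.839, 6.620, 4.108)
next step: t=0.200: state=(4.929, 6.738, 4.215) — y has crossed 6.65
linear interpolation between t=0.195 (6.62040) and t=0.200 (6.73838) → t≈0.196

t = 0.196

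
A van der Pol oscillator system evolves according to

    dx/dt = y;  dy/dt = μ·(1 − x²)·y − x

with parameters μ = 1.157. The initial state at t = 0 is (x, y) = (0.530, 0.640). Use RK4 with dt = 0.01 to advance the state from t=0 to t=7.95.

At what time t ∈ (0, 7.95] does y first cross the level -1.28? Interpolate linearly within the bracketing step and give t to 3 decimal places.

t = 2.192

t=0.000: state=(0.530, 0.640)
step 1 (dt=0.01): k1=(0.640, 0.002), k2=(0.640, -0.003), k3=(0.640, -0.003), k4=(0.640, -0.009); state += dt/6·(k1+2k2+2k3+k4)
t=0.010: state=(0.536, 0.640)
t=0.020: state=(0.543, 0.640)
t=0.030: state=(0.549, 0.640)
continuing one RK4 step at a time; state shown every 50 steps (Δt=0.5):
t=0.500: state=(0.824, 0.480)
t=1.000: state=(0.964, 0.056)
t=1.500: state=(0.871, -0.430)
t=2.000: state=(0.523, -0.993)
t=2.190: state=(0.309, -1.277)
next step: t=2.200: state=(0.296, -1.294) — y has crossed -1.28
linear interpolation between t=2.190 (-1.27707) and t=2.200 (-1.29361) → t≈2.192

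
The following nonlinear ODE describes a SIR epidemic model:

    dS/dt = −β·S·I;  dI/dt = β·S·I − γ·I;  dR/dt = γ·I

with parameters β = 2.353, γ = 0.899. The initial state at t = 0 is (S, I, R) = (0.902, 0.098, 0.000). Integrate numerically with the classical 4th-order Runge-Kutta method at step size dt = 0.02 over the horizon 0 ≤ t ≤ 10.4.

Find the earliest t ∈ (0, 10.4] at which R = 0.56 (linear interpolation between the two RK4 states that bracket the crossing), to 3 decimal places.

t = 2.678

t=0.000: state=(0.902, 0.098, 0.000)
step 1 (dt=0.02): k1=(-0.208, 0.120, 0.088), k2=(-0.210, 0.121, 0.089), k3=(-0.210, 0.121, 0.089), k4=(-0.212, 0.122, 0.090); state += dt/6·(k1+2k2+2k3+k4)
t=0.020: state=(0.898, 0.100, 0.002)
t=0.040: state=(0.894, 0.103, 0.004)
t=0.060: state=(0.889, 0.105, 0.005)
continuing one RK4 step at a time; state shown every 25 steps (Δt=0.5):
t=0.500: state=(0.773, 0.168, 0.059)
t=1.000: state=(0.606, 0.242, 0.152)
t=1.500: state=(0.443, 0.285, 0.272)
t=2.000: state=(0.315, 0.283, 0.401)
t=2.500: state=(0.230, 0.248, 0.522)
t=2.660: state=(0.210, 0.233, 0.556)
next step: t=2.680: state=(0.208, 0.232, 0.560) — R has crossed 0.56
linear interpolation between t=2.660 (0.55629) and t=2.680 (0.56047) → t≈2.678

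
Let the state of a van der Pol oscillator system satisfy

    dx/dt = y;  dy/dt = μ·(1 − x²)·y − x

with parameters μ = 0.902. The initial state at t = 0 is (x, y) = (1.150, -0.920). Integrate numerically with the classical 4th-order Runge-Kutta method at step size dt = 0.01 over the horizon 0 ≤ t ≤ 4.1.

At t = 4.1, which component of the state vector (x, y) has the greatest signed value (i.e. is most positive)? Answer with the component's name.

largest component: y

t=0.000: state=(1.150, -0.920)
step 1 (dt=0.01): k1=(-0.920, -0.882), k2=(-0.924, -0.885), k3=(-0.924, -0.885), k4=(-0.929, -0.888); state += dt/6·(k1+2k2+2k3+k4)
t=0.010: state=(1.141, -0.929)
t=0.020: state=(1.131, -0.938)
t=0.030: state=(1.122, -0.947)
continuing one RK4 step at a time; state shown every 20 steps (Δt=0.2):
t=0.200: state=(0.947, -1.112)
t=0.400: state=(0.702, -1.347)
t=0.600: state=(0.405, -1.643)
t=0.800: state=(0.041, -1.996)
t=1.000: state=(-0.393, -2.336)
t=1.200: state=(-0.879, -2.461)
t=1.400: state=(-1.347, -2.130)
t=1.600: state=(-1.703, -1.393)
t=1.800: state=(-1.902, -0.625)
t=2.000: state=(-1.968, -0.073)
t=2.200: state=(-1.946, 0.263)
t=2.400: state=(-1.871, 0.468)
t=2.600: state=(-1.763, 0.607)
t=2.800: state=(-1.630, 0.721)
t=3.000: state=(-1.475, 0.834)
t=3.200: state=(-1.296, 0.962)
t=3.400: state=(-1.088, 1.122)
t=3.600: state=(-0.844, 1.329)
t=3.800: state=(-0.552, 1.603)
t=4.000: state=(-0.197, 1.951)
t=4.100: state=(0.007, 2.143)
compare at T: x=0.007, y=2.143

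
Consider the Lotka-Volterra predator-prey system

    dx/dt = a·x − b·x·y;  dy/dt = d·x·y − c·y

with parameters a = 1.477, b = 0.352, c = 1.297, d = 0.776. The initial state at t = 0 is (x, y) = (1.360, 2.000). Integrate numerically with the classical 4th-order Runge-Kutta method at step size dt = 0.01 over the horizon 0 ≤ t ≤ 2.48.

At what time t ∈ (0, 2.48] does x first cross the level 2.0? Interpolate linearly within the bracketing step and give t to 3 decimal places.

t = 0.489

t=0.000: state=(1.360, 2.000)
step 1 (dt=0.01): k1=(1.051, -0.483), k2=(1.057, -0.475), k3=(1.057, -0.475), k4=(1.062, -0.466); state += dt/6·(k1+2k2+2k3+k4)
t=0.010: state=(1.371, 1.995)
t=0.020: state=(1.381, 1.991)
t=0.030: state=(1.392, 1.986)
continuing one RK4 step at a time; state shown every 10 steps (Δt=0.1):
t=0.100: state=(1.470, 1.960)
t=0.200: state=(1.591, 1.939)
t=0.300: state=(1.723, 1.937)
t=0.400: state=(1.865, 1.955)
t=0.480: state=(1.986, 1.986)
next step: t=0.490: state=(2.002, 1.991) — x has crossed 2.0
linear interpolation between t=0.480 (1.98606) and t=0.490 (2.00155) → t≈0.489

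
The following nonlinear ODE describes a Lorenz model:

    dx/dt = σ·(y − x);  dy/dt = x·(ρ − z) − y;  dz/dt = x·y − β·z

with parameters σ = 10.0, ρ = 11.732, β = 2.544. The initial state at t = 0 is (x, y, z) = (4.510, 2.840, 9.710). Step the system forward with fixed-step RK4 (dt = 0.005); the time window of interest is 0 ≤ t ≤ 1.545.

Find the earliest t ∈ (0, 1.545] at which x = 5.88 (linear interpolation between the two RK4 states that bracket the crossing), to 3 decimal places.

t = 0.430

t=0.000: state=(4.510, 2.840, 9.710)
step 1 (dt=0.005): k1=(-16.700, 6.279, -11.894), k2=(-16.126, 6.312, -11.867), k3=(-16.139, 6.315, -11.862), k4=(-15.577, 6.347, -11.832); state += dt/6·(k1+2k2+2k3+k4)
t=0.005: state=(4.429, 2.872, 9.651)
t=0.010: state=(4.354, 2.903, 9.592)
t=0.015: state=(4.284, 2.936, 9.533)
continuing one RK4 step at a time; state shown every 10 steps (Δt=0.05):
t=0.050: state=(3.922, 3.172, 9.138)
t=0.100: state=(3.705, 3.543, 8.643)
t=0.150: state=(3.729, 3.964, 8.263)
t=0.200: state=(3.921, 4.441, 8.030)
t=0.250: state=(4.237, 4.969, 7.971)
t=0.300: state=(4.643, 5.528, 8.115)
t=0.350: state=(5.110, 6.078, 8.477)
t=0.400: state=(5.597, 6.559, 9.059)
t=0.430: state=(5.878, 6.781, 9.501)
next step: t=0.435: state=(5.923, 6.812, 9.580) — x has crossed 5.88
linear interpolation between t=0.430 (5.87777) and t=0.435 (5.92260) → t≈0.430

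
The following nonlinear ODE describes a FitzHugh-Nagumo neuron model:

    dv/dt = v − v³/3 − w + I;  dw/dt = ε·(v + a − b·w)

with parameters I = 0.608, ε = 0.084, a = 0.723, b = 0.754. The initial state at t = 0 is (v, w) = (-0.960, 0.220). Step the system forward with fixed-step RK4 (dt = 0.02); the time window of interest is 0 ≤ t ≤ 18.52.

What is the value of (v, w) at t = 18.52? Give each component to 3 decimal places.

t=0.000: state=(-0.960, 0.220)
step 1 (dt=0.02): k1=(-0.277, -0.034), k2=(-0.277, -0.034), k3=(-0.277, -0.034), k4=(-0.277, -0.034); state += dt/6·(k1+2k2+2k3+k4)
t=0.020: state=(-0.966, 0.219)
t=0.040: state=(-0.971, 0.219)
t=0.060: state=(-0.977, 0.218)
continuing one RK4 step at a time; state shown every 50 steps (Δt=1):
t=1.000: state=(-1.205, 0.177)
t=2.000: state=(-1.327, 0.121)
t=3.000: state=(-1.346, 0.063)
t=4.000: state=(-1.316, 0.009)
t=5.000: state=(-1.266, -0.038)
t=6.000: state=(-1.206, -0.077)
t=7.000: state=(-1.139, -0.109)
t=8.000: state=(-1.064, -0.133)
t=9.000: state=(-0.980, -0.149)
t=10.000: state=(-0.879, -0.157)
t=11.000: state=(-0.748, -0.155)
t=12.000: state=(-0.552, -0.140)
t=13.000: state=(-0.188, -0.105)
t=14.000: state=(0.651, -0.025)
t=15.000: state=(1.697, 0.136)
t=16.000: state=(1.864, 0.336)
t=17.000: state=(1.806, 0.523)
t=18.000: state=(1.729, 0.694)
t=18.520: state=(1.687, 0.776)

(v, w) = (1.687, 0.776)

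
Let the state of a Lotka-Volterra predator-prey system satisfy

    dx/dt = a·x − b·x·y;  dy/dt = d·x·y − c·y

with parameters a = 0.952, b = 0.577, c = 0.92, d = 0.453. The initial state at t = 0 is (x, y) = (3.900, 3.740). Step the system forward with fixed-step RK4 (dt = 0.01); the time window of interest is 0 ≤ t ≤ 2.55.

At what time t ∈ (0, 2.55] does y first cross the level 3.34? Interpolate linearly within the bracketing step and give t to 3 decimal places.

t=0.000: state=(3.900, 3.740)
step 1 (dt=0.01): k1=(-4.703, 3.167), k2=(-4.710, 3.140), k3=(-4.710, 3.140), k4=(-4.716, 3.113); state += dt/6·(k1+2k2+2k3+k4)
t=0.010: state=(3.853, 3.771)
t=0.020: state=(3.806, 3.802)
t=0.030: state=(3.758, 3.833)
continuing one RK4 step at a time; state shown every 10 steps (Δt=0.1):
t=0.100: state=(3.427, 4.027)
t=0.200: state=(2.968, 4.245)
t=0.300: state=(2.544, 4.386)
t=0.400: state=(2.168, 4.451)
t=0.500: state=(1.844, 4.445)
t=0.600: state=(1.572, 4.379)
t=0.700: state=(1.347, 4.267)
t=0.800: state=(1.163, 4.119)
t=0.900: state=(1.014, 3.946)
t=1.000: state=(0.893, 3.758)
t=1.100: state=(0.795, 3.561)
t=1.200: state=(0.716, 3.361)
t=1.210: state=(0.709, 3.340)
next step: t=1.220: state=(0.702, 3.320) — y has crossed 3.34
linear interpolation between t=1.210 (3.34049) and t=1.220 (3.32050) → t≈1.210

t = 1.210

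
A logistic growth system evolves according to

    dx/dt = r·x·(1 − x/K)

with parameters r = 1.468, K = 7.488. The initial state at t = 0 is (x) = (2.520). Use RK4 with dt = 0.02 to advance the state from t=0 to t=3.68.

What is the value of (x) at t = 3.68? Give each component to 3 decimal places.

t=0.000: state=(2.520)
step 1 (dt=0.02): k1=(2.454), k2=(2.466), k3=(2.466), k4=(2.478); state += dt/6·(k1+2k2+2k3+k4)
t=0.020: state=(2.569)
t=0.040: state=(2.619)
t=0.060: state=(2.669)
continuing one RK4 step at a time; state shown every 10 steps (Δt=0.2):
t=0.200: state=(3.032)
t=0.400: state=(3.573)
t=0.600: state=(4.121)
t=0.800: state=(4.653)
t=1.000: state=(5.149)
t=1.200: state=(5.594)
t=1.400: state=(5.979)
t=1.600: state=(6.302)
t=1.800: state=(6.566)
t=2.000: state=(6.779)
t=2.200: state=(6.946)
t=2.400: state=(7.076)
t=2.600: state=(7.177)
t=2.800: state=(7.253)
t=3.000: state=(7.312)
t=3.200: state=(7.356)
t=3.400: state=(7.389)
t=3.600: state=(7.414)
t=3.680: state=(7.422)

(x) = (7.422)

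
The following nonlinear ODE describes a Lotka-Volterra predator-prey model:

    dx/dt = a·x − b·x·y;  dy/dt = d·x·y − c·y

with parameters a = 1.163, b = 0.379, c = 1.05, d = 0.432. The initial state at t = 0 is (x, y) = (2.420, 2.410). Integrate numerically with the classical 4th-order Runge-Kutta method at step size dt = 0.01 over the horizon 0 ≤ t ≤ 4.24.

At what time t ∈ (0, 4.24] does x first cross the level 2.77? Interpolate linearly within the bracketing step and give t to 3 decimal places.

t=0.000: state=(2.420, 2.410)
step 1 (dt=0.01): k1=(0.604, -0.011), k2=(0.605, -0.008), k3=(0.605, -0.008), k4=(0.606, -0.005); state += dt/6·(k1+2k2+2k3+k4)
t=0.010: state=(2.426, 2.410)
t=0.020: state=(2.432, 2.410)
t=0.030: state=(2.438, 2.410)
continuing one RK4 step at a time; state shown every 20 steps (Δt=0.2):
t=0.200: state=(2.543, 2.421)
t=0.400: state=(2.668, 2.458)
t=0.560: state=(2.765, 2.507)
next step: t=0.570: state=(2.771, 2.510) — x has crossed 2.77
linear interpolation between t=0.560 (2.76488) and t=0.570 (2.77076) → t≈0.569

t = 0.569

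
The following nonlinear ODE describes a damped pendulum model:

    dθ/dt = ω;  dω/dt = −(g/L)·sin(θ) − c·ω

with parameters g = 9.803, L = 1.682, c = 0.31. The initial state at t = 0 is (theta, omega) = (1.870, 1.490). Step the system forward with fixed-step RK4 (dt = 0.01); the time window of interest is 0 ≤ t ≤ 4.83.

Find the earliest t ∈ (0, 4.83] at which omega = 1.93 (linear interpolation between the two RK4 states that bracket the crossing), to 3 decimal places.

t = 2.283

t=0.000: state=(1.870, 1.490)
step 1 (dt=0.01): k1=(1.490, -6.031), k2=(1.460, -6.009), k3=(1.460, -6.009), k4=(1.430, -5.987); state += dt/6·(k1+2k2+2k3+k4)
t=0.010: state=(1.885, 1.430)
t=0.020: state=(1.899, 1.370)
t=0.030: state=(1.912, 1.311)
continuing one RK4 step at a time; state shown every 20 steps (Δt=0.2):
t=0.200: state=(2.053, 0.365)
t=0.400: state=(2.023, -0.657)
t=0.600: state=(1.790, -1.676)
t=0.800: state=(1.352, -2.696)
t=1.000: state=(0.726, -3.498)
t=1.200: state=(-0.005, -3.677)
t=1.400: state=(-0.691, -3.063)
t=1.600: state=(-1.198, -1.960)
t=1.800: state=(-1.468, -0.742)
t=2.000: state=(-1.498, 0.431)
t=2.200: state=(-1.301, 1.520)
t=2.280: state=(-1.163, 1.917)
next step: t=2.290: state=(-1.144, 1.964) — omega has crossed 1.93
linear interpolation between t=2.280 (1.91674) and t=2.290 (1.96400) → t≈2.283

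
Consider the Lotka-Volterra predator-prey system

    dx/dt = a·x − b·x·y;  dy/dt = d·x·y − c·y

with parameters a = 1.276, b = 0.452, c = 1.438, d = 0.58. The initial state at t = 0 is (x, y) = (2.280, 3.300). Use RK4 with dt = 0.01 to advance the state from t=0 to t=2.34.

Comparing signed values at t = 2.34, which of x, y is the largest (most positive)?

t=0.000: state=(2.280, 3.300)
step 1 (dt=0.01): k1=(-0.492, -0.381), k2=(-0.489, -0.386), k3=(-0.489, -0.386), k4=(-0.487, -0.390); state += dt/6·(k1+2k2+2k3+k4)
t=0.010: state=(2.275, 3.296)
t=0.020: state=(2.270, 3.292)
t=0.030: state=(2.265, 3.288)
continuing one RK4 step at a time; state shown every 10 steps (Δt=0.1):
t=0.100: state=(2.233, 3.258)
t=0.200: state=(2.192, 3.208)
t=0.300: state=(2.157, 3.151)
t=0.400: state=(2.128, 3.090)
t=0.500: state=(2.106, 3.026)
t=0.600: state=(2.090, 2.960)
t=0.700: state=(2.080, 2.893)
t=0.800: state=(2.077, 2.826)
t=0.900: state=(2.079, 2.761)
t=1.000: state=(2.088, 2.698)
t=1.100: state=(2.103, 2.639)
t=1.200: state=(2.123, 2.583)
t=1.300: state=(2.149, 2.532)
t=1.400: state=(2.180, 2.486)
t=1.500: state=(2.215, 2.446)
t=1.600: state=(2.255, 2.412)
t=1.700: state=(2.299, 2.383)
t=1.800: state=(2.346, 2.362)
t=1.900: state=(2.396, 2.347)
t=2.000: state=(2.449, 2.339)
t=2.100: state=(2.503, 2.339)
t=2.200: state=(2.558, 2.346)
t=2.300: state=(2.613, 2.360)
t=2.340: state=(2.635, 2.368)
compare at T: x=2.635, y=2.368

largest component: x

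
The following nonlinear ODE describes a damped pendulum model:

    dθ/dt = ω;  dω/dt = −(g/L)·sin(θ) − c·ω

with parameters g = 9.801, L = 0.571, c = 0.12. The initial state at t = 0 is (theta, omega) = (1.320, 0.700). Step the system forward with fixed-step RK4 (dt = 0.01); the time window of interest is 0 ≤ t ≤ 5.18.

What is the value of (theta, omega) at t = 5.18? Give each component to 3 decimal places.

(theta, omega) = (0.740, -2.414)

t=0.000: state=(1.320, 0.700)
step 1 (dt=0.01): k1=(0.700, -16.712), k2=(0.616, -16.716), k3=(0.616, -16.715), k4=(0.533, -16.718); state += dt/6·(k1+2k2+2k3+k4)
t=0.010: state=(1.326, 0.533)
t=0.020: state=(1.331, 0.366)
t=0.030: state=(1.333, 0.199)
continuing one RK4 step at a time; state shown every 20 steps (Δt=0.2):
t=0.200: state=(1.129, -2.559)
t=0.400: state=(0.358, -4.827)
t=0.600: state=(-0.605, -4.273)
t=0.800: state=(-1.197, -1.453)
t=1.000: state=(-1.162, 1.781)
t=1.200: state=(-0.527, 4.323)
t=1.400: state=(0.400, 4.428)
t=1.600: state=(1.069, 1.989)
t=1.800: state=(1.151, -1.170)
t=2.000: state=(0.631, -3.840)
t=2.200: state=(-0.243, -4.408)
t=2.400: state=(-0.950, -2.340)
t=2.600: state=(-1.116, 0.710)
t=2.800: state=(-0.687, 3.423)
t=3.000: state=(0.129, 4.291)
t=3.200: state=(0.848, 2.541)
t=3.400: state=(1.069, -0.382)
t=3.600: state=(0.709, -3.085)
t=3.800: state=(-0.054, -4.127)
t=4.000: state=(-0.765, -2.626)
t=4.200: state=(-1.019, 0.167)
t=4.400: state=(-0.707, 2.824)
t=4.600: state=(0.009, 3.948)
t=4.800: state=(0.702, 2.624)
t=5.000: state=(0.969, -0.046)
t=5.180: state=(0.740, -2.414)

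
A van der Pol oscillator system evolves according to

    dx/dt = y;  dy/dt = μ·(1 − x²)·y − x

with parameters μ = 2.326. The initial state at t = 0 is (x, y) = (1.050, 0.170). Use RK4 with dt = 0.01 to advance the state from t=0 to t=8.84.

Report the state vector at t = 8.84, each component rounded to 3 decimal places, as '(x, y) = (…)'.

(x, y) = (0.842, -1.052)

t=0.000: state=(1.050, 0.170)
step 1 (dt=0.01): k1=(0.170, -1.091), k2=(0.165, -1.091), k3=(0.165, -1.091), k4=(0.159, -1.091); state += dt/6·(k1+2k2+2k3+k4)
t=0.010: state=(1.052, 0.159)
t=0.020: state=(1.053, 0.148)
t=0.030: state=(1.055, 0.137)
continuing one RK4 step at a time; state shown every 50 steps (Δt=0.5):
t=0.500: state=(1.003, -0.348)
t=1.000: state=(0.687, -0.988)
t=1.500: state=(-0.195, -2.945)
t=2.000: state=(-1.813, -1.562)
t=2.500: state=(-1.950, 0.224)
t=3.000: state=(-1.807, 0.322)
t=3.500: state=(-1.632, 0.383)
t=4.000: state=(-1.417, 0.485)
t=4.500: state=(-1.128, 0.705)
t=5.000: state=(-0.642, 1.384)
t=5.500: state=(0.593, 3.957)
t=6.000: state=(1.989, 0.534)
t=6.500: state=(1.959, -0.265)
t=7.000: state=(1.809, -0.324)
t=7.500: state=(1.634, -0.383)
t=8.000: state=(1.420, -0.484)
t=8.500: state=(1.132, -0.701)
t=8.840: state=(0.842, -1.052)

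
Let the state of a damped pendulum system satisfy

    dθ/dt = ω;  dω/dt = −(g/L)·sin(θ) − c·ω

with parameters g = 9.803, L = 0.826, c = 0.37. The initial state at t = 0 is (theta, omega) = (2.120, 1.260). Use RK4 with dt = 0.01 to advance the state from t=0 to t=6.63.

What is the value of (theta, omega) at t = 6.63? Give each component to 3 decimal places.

(theta, omega) = (0.245, -1.839)

t=0.000: state=(2.120, 1.260)
step 1 (dt=0.01): k1=(1.260, -10.589), k2=(1.207, -10.530), k3=(1.207, -10.532), k4=(1.155, -10.474); state += dt/6·(k1+2k2+2k3+k4)
t=0.010: state=(2.132, 1.155)
t=0.020: state=(2.143, 1.050)
t=0.030: state=(2.153, 0.947)
continuing one RK4 step at a time; state shown every 25 steps (Δt=0.25):
t=0.250: state=(2.124, -1.186)
t=0.500: state=(1.513, -3.749)
t=0.750: state=(0.302, -5.563)
t=1.000: state=(-0.974, -4.095)
t=1.250: state=(-1.615, -1.007)
t=1.500: state=(-1.496, 1.910)
t=1.750: state=(-0.701, 4.250)
t=2.000: state=(0.425, 4.218)
t=2.250: state=(1.196, 1.734)
t=2.500: state=(1.266, -1.142)
t=2.750: state=(0.673, -3.408)
t=3.000: state=(-0.267, -3.651)
t=3.250: state=(-0.956, -1.626)
t=3.500: state=(-1.035, 0.976)
t=3.750: state=(-0.521, 2.929)
t=4.000: state=(0.269, 3.004)
t=4.250: state=(0.819, 1.190)
t=4.500: state=(0.828, -1.082)
t=4.750: state=(0.340, -2.599)
t=5.000: state=(-0.321, -2.366)
t=5.250: state=(-0.718, -0.665)
t=5.500: state=(-0.637, 1.255)
t=5.750: state=(-0.165, 2.286)
t=6.000: state=(0.372, 1.752)
t=6.250: state=(0.622, 0.163)
t=6.500: state=(0.458, -1.381)
t=6.630: state=(0.245, -1.839)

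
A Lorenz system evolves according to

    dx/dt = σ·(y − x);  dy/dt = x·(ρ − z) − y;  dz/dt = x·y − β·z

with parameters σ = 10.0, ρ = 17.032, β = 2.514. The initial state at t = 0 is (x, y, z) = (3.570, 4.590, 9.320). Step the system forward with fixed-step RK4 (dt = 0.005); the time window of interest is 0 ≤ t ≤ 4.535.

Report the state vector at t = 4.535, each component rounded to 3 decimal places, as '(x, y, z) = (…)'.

(x, y, z) = (7.892, 7.656, 17.932)

t=0.000: state=(3.570, 4.590, 9.320)
step 1 (dt=0.005): k1=(10.200, 22.942, -7.044), k2=(10.519, 23.144, -6.677), k3=(10.516, 23.147, -6.673), k4=(10.832, 23.352, -6.300); state += dt/6·(k1+2k2+2k3+k4)
t=0.005: state=(3.623, 4.706, 9.287)
t=0.010: state=(3.678, 4.824, 9.257)
t=0.015: state=(3.737, 4.943, 9.231)
continuing one RK4 step at a time; state shown every 40 steps (Δt=0.2):
t=0.200: state=(7.691, 10.364, 12.587)
t=0.400: state=(8.881, 6.457, 21.646)
t=0.600: state=(3.682, 2.196, 16.394)
t=0.800: state=(3.085, 3.717, 11.237)
t=1.000: state=(5.943, 8.140, 10.994)
t=1.200: state=(9.384, 9.255, 19.375)
t=1.400: state=(5.380, 3.126, 18.579)
t=1.600: state=(3.350, 3.443, 13.040)
t=1.800: state=(5.155, 6.812, 11.193)
t=2.000: state=(8.725, 9.719, 17.022)
t=2.200: state=(6.649, 4.428, 19.467)
t=2.400: state=(3.869, 3.528, 14.448)
t=2.600: state=(4.886, 6.142, 11.871)
t=2.800: state=(8.022, 9.298, 15.725)
t=3.000: state=(7.293, 5.518, 19.439)
t=3.200: state=(4.424, 3.806, 15.408)
t=3.400: state=(4.877, 5.836, 12.593)
t=3.600: state=(7.516, 8.755, 15.177)
t=3.800: state=(7.505, 6.202, 19.019)
t=4.000: state=(4.901, 4.159, 15.994)
t=4.200: state=(4.987, 5.726, 13.230)
t=4.400: state=(7.183, 8.288, 15.018)
t=4.535: state=(7.892, 7.656, 17.932)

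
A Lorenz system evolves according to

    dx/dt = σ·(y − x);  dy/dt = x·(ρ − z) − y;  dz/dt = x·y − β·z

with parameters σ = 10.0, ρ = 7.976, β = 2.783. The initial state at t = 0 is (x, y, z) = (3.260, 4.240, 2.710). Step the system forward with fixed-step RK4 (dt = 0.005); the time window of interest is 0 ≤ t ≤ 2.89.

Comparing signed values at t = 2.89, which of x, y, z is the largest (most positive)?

t=0.000: state=(3.260, 4.240, 2.710)
step 1 (dt=0.005): k1=(9.800, 12.927, 6.280), k2=(9.878, 12.972, 6.447), k3=(9.877, 12.972, 6.447), k4=(9.955, 13.016, 6.615); state += dt/6·(k1+2k2+2k3+k4)
t=0.005: state=(3.309, 4.305, 2.742)
t=0.010: state=(3.360, 4.370, 2.776)
t=0.015: state=(3.410, 4.436, 2.812)
continuing one RK4 step at a time; state shown every 20 steps (Δt=0.1):
t=0.100: state=(4.369, 5.574, 3.709)
t=0.200: state=(5.556, 6.644, 5.517)
t=0.300: state=(6.349, 6.752, 7.759)
t=0.400: state=(6.258, 5.685, 9.369)
t=0.500: state=(5.355, 4.241, 9.604)
t=0.600: state=(4.253, 3.248, 8.807)
t=0.700: state=(3.442, 2.839, 7.661)
t=0.800: state=(3.043, 2.834, 6.585)
t=0.900: state=(2.993, 3.087, 5.755)
t=1.000: state=(3.206, 3.530, 5.247)
t=1.100: state=(3.619, 4.110, 5.112)
t=1.200: state=(4.162, 4.739, 5.383)
t=1.300: state=(4.728, 5.255, 6.036)
t=1.400: state=(5.158, 5.462, 6.912)
t=1.500: state=(5.296, 5.261, 7.707)
t=1.600: state=(5.102, 4.770, 8.122)
t=1.700: state=(4.694, 4.244, 8.069)
t=1.800: state=(4.263, 3.875, 7.682)
t=1.900: state=(3.950, 3.721, 7.163)
t=2.000: state=(3.810, 3.759, 6.679)
t=2.100: state=(3.838, 3.940, 6.336)
t=2.200: state=(3.999, 4.210, 6.190)
t=2.300: state=(4.241, 4.503, 6.257)
t=2.400: state=(4.499, 4.742, 6.509)
t=2.500: state=(4.702, 4.856, 6.866)
t=2.600: state=(4.792, 4.814, 7.212)
t=2.700: state=(4.748, 4.646, 7.435)
t=2.800: state=(4.604, 4.428, 7.480)
t=2.890: state=(4.438, 4.255, 7.382)
compare at T: x=4.438, y=4.255, z=7.382

largest component: z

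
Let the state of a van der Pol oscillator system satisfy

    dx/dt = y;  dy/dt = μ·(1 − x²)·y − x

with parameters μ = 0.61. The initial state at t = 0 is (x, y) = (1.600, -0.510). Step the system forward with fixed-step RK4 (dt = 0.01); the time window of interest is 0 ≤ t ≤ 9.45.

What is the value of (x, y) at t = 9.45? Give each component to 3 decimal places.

(x, y) = (-1.880, 0.561)

t=0.000: state=(1.600, -0.510)
step 1 (dt=0.01): k1=(-0.510, -1.115), k2=(-0.516, -1.109), k3=(-0.516, -1.109), k4=(-0.521, -1.104); state += dt/6·(k1+2k2+2k3+k4)
t=0.010: state=(1.595, -0.521)
t=0.020: state=(1.590, -0.532)
t=0.030: state=(1.584, -0.543)
continuing one RK4 step at a time; state shown every 50 steps (Δt=0.5):
t=0.500: state=(1.220, -0.993)
t=1.000: state=(0.600, -1.512)
t=1.500: state=(-0.309, -2.102)
t=2.000: state=(-1.358, -1.816)
t=2.500: state=(-1.913, -0.392)
t=3.000: state=(-1.859, 0.486)
t=3.500: state=(-1.498, 0.931)
t=4.000: state=(-0.928, 1.373)
t=4.500: state=(-0.093, 1.988)
t=5.000: state=(1.010, 2.228)
t=5.500: state=(1.846, 0.927)
t=6.000: state=(1.975, -0.261)
t=6.500: state=(1.698, -0.788)
t=7.000: state=(1.206, -1.184)
t=7.500: state=(0.488, -1.724)
t=8.000: state=(-0.531, -2.293)
t=8.500: state=(-1.587, -1.611)
t=9.000: state=(-1.999, -0.123)
t=9.450: state=(-1.880, 0.561)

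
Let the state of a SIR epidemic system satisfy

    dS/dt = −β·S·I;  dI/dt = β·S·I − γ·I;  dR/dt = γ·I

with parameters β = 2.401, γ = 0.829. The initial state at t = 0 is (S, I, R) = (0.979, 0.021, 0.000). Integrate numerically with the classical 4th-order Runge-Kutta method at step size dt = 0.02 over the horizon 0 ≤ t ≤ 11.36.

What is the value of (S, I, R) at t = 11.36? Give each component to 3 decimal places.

(S, I, R) = (0.066, 0.002, 0.932)

t=0.000: state=(0.979, 0.021, 0.000)
step 1 (dt=0.02): k1=(-0.049, 0.032, 0.017), k2=(-0.050, 0.032, 0.018), k3=(-0.050, 0.032, 0.018), k4=(-0.051, 0.033, 0.018); state += dt/6·(k1+2k2+2k3+k4)
t=0.020: state=(0.978, 0.022, 0.000)
t=0.040: state=(0.977, 0.022, 0.001)
t=0.060: state=(0.976, 0.023, 0.001)
continuing one RK4 step at a time; state shown every 25 steps (Δt=0.5):
t=0.500: state=(0.943, 0.044, 0.013)
t=1.000: state=(0.874, 0.087, 0.039)
t=1.500: state=(0.758, 0.154, 0.088)
t=2.000: state=(0.601, 0.230, 0.168)
t=2.500: state=(0.440, 0.284, 0.276)
t=3.000: state=(0.310, 0.293, 0.397)
t=3.500: state=(0.221, 0.265, 0.514)
t=4.000: state=(0.165, 0.220, 0.615)
t=4.500: state=(0.130, 0.173, 0.696)
t=5.000: state=(0.109, 0.132, 0.759)
t=5.500: state=(0.095, 0.099, 0.807)
t=6.000: state=(0.085, 0.073, 0.842)
t=6.500: state=(0.079, 0.053, 0.868)
t=7.000: state=(0.075, 0.038, 0.887)
t=7.500: state=(0.072, 0.028, 0.900)
t=8.000: state=(0.070, 0.020, 0.910)
t=8.500: state=(0.069, 0.014, 0.917)
t=9.000: state=(0.068, 0.010, 0.922)
t=9.500: state=(0.067, 0.007, 0.926)
t=10.000: state=(0.067, 0.005, 0.928)
t=10.500: state=(0.066, 0.004, 0.930)
t=11.000: state=(0.066, 0.003, 0.931)
t=11.360: state=(0.066, 0.002, 0.932)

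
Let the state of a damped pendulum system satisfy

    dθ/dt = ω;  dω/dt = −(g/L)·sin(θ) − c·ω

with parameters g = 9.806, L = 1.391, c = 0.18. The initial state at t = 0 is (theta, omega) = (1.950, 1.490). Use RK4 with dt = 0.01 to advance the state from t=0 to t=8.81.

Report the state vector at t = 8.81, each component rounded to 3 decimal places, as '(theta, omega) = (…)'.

(theta, omega) = (0.540, -1.822)

t=0.000: state=(1.950, 1.490)
step 1 (dt=0.01): k1=(1.490, -6.817), k2=(1.456, -6.791), k3=(1.456, -6.792), k4=(1.422, -6.766); state += dt/6·(k1+2k2+2k3+k4)
t=0.010: state=(1.965, 1.422)
t=0.020: state=(1.978, 1.355)
t=0.030: state=(1.992, 1.288)
continuing one RK4 step at a time; state shown every 50 steps (Δt=0.5):
t=0.500: state=(1.910, -1.613)
t=1.000: state=(0.335, -4.325)
t=1.500: state=(-1.465, -2.108)
t=2.000: state=(-1.626, 1.409)
t=2.500: state=(-0.179, 3.876)
t=3.000: state=(1.348, 1.579)
t=3.500: state=(1.254, -1.893)
t=4.000: state=(-0.244, -3.348)
t=4.500: state=(-1.306, -0.534)
t=5.000: state=(-0.753, 2.551)
t=5.500: state=(0.684, 2.377)
t=6.000: state=(1.127, -0.706)
t=6.500: state=(0.140, -2.762)
t=7.000: state=(-0.943, -1.026)
t=7.500: state=(-0.720, 1.793)
t=8.000: state=(0.426, 2.122)
t=8.500: state=(0.901, -0.394)
t=8.810: state=(0.540, -1.822)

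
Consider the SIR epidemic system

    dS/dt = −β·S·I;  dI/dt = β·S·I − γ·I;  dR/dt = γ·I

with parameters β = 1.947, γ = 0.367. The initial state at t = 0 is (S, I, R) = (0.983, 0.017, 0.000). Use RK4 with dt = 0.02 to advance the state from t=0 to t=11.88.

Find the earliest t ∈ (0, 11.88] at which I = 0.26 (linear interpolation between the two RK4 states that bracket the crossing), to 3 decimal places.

t = 2.027

t=0.000: state=(0.983, 0.017, 0.000)
step 1 (dt=0.02): k1=(-0.033, 0.026, 0.006), k2=(-0.033, 0.027, 0.006), k3=(-0.033, 0.027, 0.006), k4=(-0.034, 0.027, 0.006); state += dt/6·(k1+2k2+2k3+k4)
t=0.020: state=(0.982, 0.018, 0.000)
t=0.040: state=(0.982, 0.018, 0.000)
t=0.060: state=(0.981, 0.019, 0.000)
continuing one RK4 step at a time; state shown every 25 steps (Δt=0.5):
t=0.500: state=(0.959, 0.036, 0.005)
t=1.000: state=(0.910, 0.076, 0.015)
t=1.500: state=(0.819, 0.147, 0.034)
t=2.000: state=(0.676, 0.254, 0.071)
t=2.020: state=(0.669, 0.258, 0.072)
next step: t=2.040: state=(0.662, 0.263, 0.074) — I has crossed 0.26
linear interpolation between t=2.020 (0.25836) and t=2.040 (0.26320) → t≈2.027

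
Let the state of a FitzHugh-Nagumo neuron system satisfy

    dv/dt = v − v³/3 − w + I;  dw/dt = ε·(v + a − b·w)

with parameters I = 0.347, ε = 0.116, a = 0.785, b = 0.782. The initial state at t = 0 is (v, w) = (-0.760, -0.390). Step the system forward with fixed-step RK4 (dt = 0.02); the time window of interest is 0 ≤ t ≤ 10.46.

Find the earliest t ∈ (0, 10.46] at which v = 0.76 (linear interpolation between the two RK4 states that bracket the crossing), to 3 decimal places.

t = 4.312

t=0.000: state=(-0.760, -0.390)
step 1 (dt=0.02): k1=(0.123, 0.038), k2=(0.123, 0.038), k3=(0.123, 0.038), k4=(0.124, 0.038); state += dt/6·(k1+2k2+2k3+k4)
t=0.020: state=(-0.758, -0.389)
t=0.040: state=(-0.755, -0.388)
t=0.060: state=(-0.753, -0.388)
continuing one RK4 step at a time; state shown every 25 steps (Δt=0.5):
t=0.500: state=(-0.696, -0.369)
t=1.000: state=(-0.626, -0.346)
t=1.500: state=(-0.546, -0.320)
t=2.000: state=(-0.448, -0.289)
t=2.500: state=(-0.323, -0.254)
t=3.000: state=(-0.152, -0.212)
t=3.500: state=(0.098, -0.160)
t=4.000: state=(0.465, -0.093)
t=4.300: state=(0.748, -0.043)
next step: t=4.320: state=(0.768, -0.039) — v has crossed 0.76
linear interpolation between t=4.300 (0.74777) and t=4.320 (0.76778) → t≈4.312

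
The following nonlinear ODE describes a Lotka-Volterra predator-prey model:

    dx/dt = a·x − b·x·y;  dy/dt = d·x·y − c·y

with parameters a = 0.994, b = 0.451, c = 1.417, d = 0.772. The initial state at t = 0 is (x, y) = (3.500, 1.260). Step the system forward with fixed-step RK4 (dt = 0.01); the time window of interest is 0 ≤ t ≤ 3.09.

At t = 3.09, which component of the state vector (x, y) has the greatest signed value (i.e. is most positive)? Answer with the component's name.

t=0.000: state=(3.500, 1.260)
step 1 (dt=0.01): k1=(1.490, 1.619), k2=(1.480, 1.637), k3=(1.480, 1.637), k4=(1.470, 1.655); state += dt/6·(k1+2k2+2k3+k4)
t=0.010: state=(3.515, 1.276)
t=0.020: state=(3.529, 1.293)
t=0.030: state=(3.544, 1.310)
continuing one RK4 step at a time; state shown every 10 steps (Δt=0.1):
t=0.100: state=(3.638, 1.441)
t=0.200: state=(3.747, 1.663)
t=0.300: state=(3.817, 1.933)
t=0.400: state=(3.837, 2.255)
t=0.500: state=(3.796, 2.629)
t=0.600: state=(3.690, 3.048)
t=0.700: state=(3.517, 3.495)
t=0.800: state=(3.284, 3.945)
t=0.900: state=(3.007, 4.366)
t=1.000: state=(2.705, 4.724)
t=1.100: state=(2.399, 4.992)
t=1.200: state=(2.107, 5.155)
t=1.300: state=(1.841, 5.210)
t=1.400: state=(1.609, 5.164)
t=1.500: state=(1.412, 5.035)
t=1.600: state=(1.248, 4.841)
t=1.700: state=(1.113, 4.602)
t=1.800: state=(1.005, 4.333)
t=1.900: state=(0.919, 4.050)
t=2.000: state=(0.851, 3.763)
t=2.100: state=(0.798, 3.481)
t=2.200: state=(0.758, 3.208)
t=2.300: state=(0.729, 2.948)
t=2.400: state=(0.709, 2.705)
t=2.500: state=(0.697, 2.478)
t=2.600: state=(0.692, 2.269)
t=2.700: state=(0.693, 2.077)
t=2.800: state=(0.699, 1.902)
t=2.900: state=(0.712, 1.743)
t=3.000: state=(0.729, 1.599)
t=3.090: state=(0.749, 1.482)
compare at T: x=0.749, y=1.482

largest component: y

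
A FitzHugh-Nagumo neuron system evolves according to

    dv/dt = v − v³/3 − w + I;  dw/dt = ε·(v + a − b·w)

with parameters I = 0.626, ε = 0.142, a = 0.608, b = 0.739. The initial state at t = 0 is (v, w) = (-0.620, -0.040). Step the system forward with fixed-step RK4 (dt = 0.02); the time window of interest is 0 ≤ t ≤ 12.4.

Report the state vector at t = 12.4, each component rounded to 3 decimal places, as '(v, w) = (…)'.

t=0.000: state=(-0.620, -0.040)
step 1 (dt=0.02): k1=(0.125, 0.002), k2=(0.126, 0.003), k3=(0.126, 0.003), k4=(0.127, 0.003); state += dt/6·(k1+2k2+2k3+k4)
t=0.020: state=(-0.617, -0.040)
t=0.040: state=(-0.615, -0.040)
t=0.060: state=(-0.612, -0.040)
continuing one RK4 step at a time; state shown every 25 steps (Δt=0.5):
t=0.500: state=(-0.547, -0.036)
t=1.000: state=(-0.446, -0.027)
t=1.500: state=(-0.304, -0.010)
t=2.000: state=(-0.094, 0.019)
t=2.500: state=(0.226, 0.064)
t=3.000: state=(0.696, 0.134)
t=3.500: state=(1.239, 0.236)
t=4.000: state=(1.612, 0.366)
t=4.500: state=(1.743, 0.507)
t=5.000: state=(1.748, 0.644)
t=5.500: state=(1.708, 0.773)
t=6.000: state=(1.653, 0.892)
t=6.500: state=(1.592, 1.000)
t=7.000: state=(1.527, 1.099)
t=7.500: state=(1.459, 1.188)
t=8.000: state=(1.388, 1.268)
t=8.500: state=(1.313, 1.339)
t=9.000: state=(1.233, 1.400)
t=9.500: state=(1.146, 1.453)
t=10.000: state=(1.049, 1.497)
t=10.500: state=(0.937, 1.531)
t=11.000: state=(0.803, 1.555)
t=11.500: state=(0.632, 1.568)
t=12.000: state=(0.397, 1.566)
t=12.400: state=(0.129, 1.550)

(v, w) = (0.129, 1.550)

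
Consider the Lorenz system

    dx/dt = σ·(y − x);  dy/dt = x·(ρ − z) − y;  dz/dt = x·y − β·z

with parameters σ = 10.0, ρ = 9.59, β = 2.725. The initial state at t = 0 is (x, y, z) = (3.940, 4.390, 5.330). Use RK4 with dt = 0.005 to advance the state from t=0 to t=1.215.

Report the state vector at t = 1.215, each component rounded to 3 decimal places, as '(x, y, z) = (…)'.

t=0.000: state=(3.940, 4.390, 5.330)
step 1 (dt=0.005): k1=(4.500, 12.394, 2.772), k2=(4.697, 12.384, 2.925), k3=(4.692, 12.385, 2.926), k4=(4.885, 12.374, 3.081); state += dt/6·(k1+2k2+2k3+k4)
t=0.005: state=(3.963, 4.452, 5.345)
t=0.010: state=(3.989, 4.514, 5.361)
t=0.015: state=(4.016, 4.575, 5.379)
continuing one RK4 step at a time; state shown every 10 steps (Δt=0.05):
t=0.050: state=(4.248, 5.005, 5.550)
t=0.100: state=(4.673, 5.597, 5.951)
t=0.150: state=(5.153, 6.127, 6.544)
t=0.200: state=(5.627, 6.530, 7.313)
t=0.250: state=(6.033, 6.733, 8.199)
t=0.300: state=(6.307, 6.685, 9.101)
t=0.350: state=(6.399, 6.382, 9.892)
t=0.400: state=(6.290, 5.882, 10.457)
t=0.450: state=(6.004, 5.286, 10.732)
t=0.500: state=(5.595, 4.701, 10.717)
t=0.550: state=(5.134, 4.205, 10.464)
t=0.600: state=(4.685, 3.838, 10.050)
t=0.650: state=(4.298, 3.604, 9.547)
t=0.700: state=(3.997, 3.490, 9.014)
t=0.750: state=(3.792, 3.478, 8.497)
t=0.800: state=(3.682, 3.551, 8.026)
t=0.850: state=(3.659, 3.695, 7.624)
t=0.900: state=(3.714, 3.898, 7.305)
t=0.950: state=(3.839, 4.150, 7.085)
t=1.000: state=(4.022, 4.440, 6.971)
t=1.050: state=(4.253, 4.754, 6.973)
t=1.100: state=(4.518, 5.071, 7.093)
t=1.150: state=(4.799, 5.366, 7.328)
t=1.200: state=(5.076, 5.609, 7.665)
t=1.215: state=(5.155, 5.668, 7.782)

(x, y, z) = (5.155, 5.668, 7.782)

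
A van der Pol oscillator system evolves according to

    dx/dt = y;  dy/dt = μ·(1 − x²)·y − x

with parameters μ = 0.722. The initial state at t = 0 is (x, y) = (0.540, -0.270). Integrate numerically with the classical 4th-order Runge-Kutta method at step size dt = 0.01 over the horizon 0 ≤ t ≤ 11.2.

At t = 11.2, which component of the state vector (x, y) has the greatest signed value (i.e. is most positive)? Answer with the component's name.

t=0.000: state=(0.540, -0.270)
step 1 (dt=0.01): k1=(-0.270, -0.678), k2=(-0.273, -0.679), k3=(-0.273, -0.679), k4=(-0.277, -0.679); state += dt/6·(k1+2k2+2k3+k4)
t=0.010: state=(0.537, -0.277)
t=0.020: state=(0.534, -0.284)
t=0.030: state=(0.532, -0.290)
continuing one RK4 step at a time; state shown every 50 steps (Δt=0.5):
t=0.500: state=(0.318, -0.622)
t=1.000: state=(-0.082, -0.969)
t=1.500: state=(-0.622, -1.129)
t=2.000: state=(-1.120, -0.765)
t=2.500: state=(-1.328, -0.063)
t=3.000: state=(-1.205, 0.529)
t=3.500: state=(-0.815, 1.035)
t=4.000: state=(-0.152, 1.638)
t=4.500: state=(0.802, 2.049)
t=5.000: state=(1.644, 1.079)
t=5.500: state=(1.851, -0.128)
t=6.000: state=(1.631, -0.686)
t=6.500: state=(1.191, -1.080)
t=7.000: state=(0.524, -1.629)
t=7.500: state=(-0.471, -2.316)
t=8.000: state=(-1.566, -1.686)
t=8.500: state=(-1.986, -0.107)
t=9.000: state=(-1.839, 0.581)
t=9.500: state=(-1.457, 0.936)
t=10.000: state=(-0.890, 1.366)
t=10.500: state=(-0.045, 2.055)
t=11.000: state=(1.108, 2.300)
t=11.200: state=(1.525, 1.810)
compare at T: x=1.525, y=1.810

largest component: y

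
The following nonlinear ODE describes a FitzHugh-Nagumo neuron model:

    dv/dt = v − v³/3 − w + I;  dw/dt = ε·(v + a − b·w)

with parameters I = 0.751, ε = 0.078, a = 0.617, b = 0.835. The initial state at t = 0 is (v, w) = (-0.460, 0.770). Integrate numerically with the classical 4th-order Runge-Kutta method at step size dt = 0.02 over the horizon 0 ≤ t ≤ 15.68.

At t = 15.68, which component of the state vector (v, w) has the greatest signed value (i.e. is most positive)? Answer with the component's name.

t=0.000: state=(-0.460, 0.770)
step 1 (dt=0.02): k1=(-0.447, -0.038), k2=(-0.450, -0.038), k3=(-0.450, -0.038), k4=(-0.453, -0.039); state += dt/6·(k1+2k2+2k3+k4)
t=0.020: state=(-0.469, 0.769)
t=0.040: state=(-0.478, 0.768)
t=0.060: state=(-0.487, 0.768)
continuing one RK4 step at a time; state shown every 50 steps (Δt=1):
t=1.000: state=(-1.033, 0.713)
t=2.000: state=(-1.495, 0.616)
t=3.000: state=(-1.593, 0.506)
t=4.000: state=(-1.559, 0.401)
t=5.000: state=(-1.498, 0.307)
t=6.000: state=(-1.429, 0.224)
t=7.000: state=(-1.356, 0.151)
t=8.000: state=(-1.278, 0.089)
t=9.000: state=(-1.194, 0.036)
t=10.000: state=(-1.100, -0.006)
t=11.000: state=(-0.990, -0.038)
t=12.000: state=(-0.849, -0.059)
t=13.000: state=(-0.642, -0.065)
t=14.000: state=(-0.267, -0.050)
t=15.000: state=(0.610, 0.008)
t=15.680: state=(1.490, 0.095)
compare at T: v=1.490, w=0.095

largest component: v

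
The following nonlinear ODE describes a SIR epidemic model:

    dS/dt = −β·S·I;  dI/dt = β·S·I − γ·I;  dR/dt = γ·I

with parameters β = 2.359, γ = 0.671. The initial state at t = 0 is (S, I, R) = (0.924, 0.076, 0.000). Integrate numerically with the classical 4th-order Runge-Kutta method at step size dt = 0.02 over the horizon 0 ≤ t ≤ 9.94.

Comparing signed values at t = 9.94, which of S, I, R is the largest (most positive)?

largest component: R

t=0.000: state=(0.924, 0.076, 0.000)
step 1 (dt=0.02): k1=(-0.166, 0.115, 0.051), k2=(-0.168, 0.116, 0.052), k3=(-0.168, 0.116, 0.052), k4=(-0.170, 0.118, 0.053); state += dt/6·(k1+2k2+2k3+k4)
t=0.020: state=(0.921, 0.078, 0.001)
t=0.040: state=(0.917, 0.081, 0.002)
t=0.060: state=(0.914, 0.083, 0.003)
continuing one RK4 step at a time; state shown every 25 steps (Δt=0.5):
t=0.500: state=(0.811, 0.152, 0.037)
t=1.000: state=(0.638, 0.257, 0.105)
t=1.500: state=(0.445, 0.347, 0.208)
t=2.000: state=(0.288, 0.380, 0.332)
t=2.500: state=(0.185, 0.358, 0.457)
t=3.000: state=(0.125, 0.306, 0.569)
t=3.500: state=(0.090, 0.248, 0.662)
t=4.000: state=(0.070, 0.195, 0.736)
t=4.500: state=(0.057, 0.150, 0.793)
t=5.000: state=(0.049, 0.114, 0.837)
t=5.500: state=(0.043, 0.086, 0.871)
t=6.000: state=(0.040, 0.065, 0.896)
t=6.500: state=(0.037, 0.048, 0.915)
t=7.000: state=(0.035, 0.036, 0.929)
t=7.500: state=(0.034, 0.027, 0.939)
t=8.000: state=(0.033, 0.020, 0.947)
t=8.500: state=(0.032, 0.015, 0.953)
t=9.000: state=(0.032, 0.011, 0.957)
t=9.500: state=(0.032, 0.008, 0.960)
t=9.940: state=(0.031, 0.006, 0.962)
compare at T: S=0.031, I=0.006, R=0.962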